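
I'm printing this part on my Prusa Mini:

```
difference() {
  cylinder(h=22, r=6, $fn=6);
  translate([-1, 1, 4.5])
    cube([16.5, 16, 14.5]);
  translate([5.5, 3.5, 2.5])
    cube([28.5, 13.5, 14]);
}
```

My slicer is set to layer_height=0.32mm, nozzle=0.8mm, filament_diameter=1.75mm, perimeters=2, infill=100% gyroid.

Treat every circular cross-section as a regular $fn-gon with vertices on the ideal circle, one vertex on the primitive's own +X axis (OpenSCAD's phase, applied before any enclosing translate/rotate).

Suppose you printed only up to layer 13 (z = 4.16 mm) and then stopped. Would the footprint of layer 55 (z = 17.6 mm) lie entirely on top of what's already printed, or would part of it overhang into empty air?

Compare the two slices. At z = 4.16: the cylinder: section is a regular 6-gon, circumradius r=6 (area = (6/2)·6.000²·sin(360°/6) = 93.53 mm²); the cube at (-1, 1) is absent (z outside [4.5, 19]); the 28.5×13.5 cube at (5.5, 3.5) contributes its full rectangle (area 384.75 mm²); Subtracting the remaining from the first: starting from the r=6 cylinder (93.53 mm²), the 28.5×13.5 cube at (5.5, 3.5) misses the remaining region (no effect) — area = 93.53 mm². At z = 17.6: the r=6 cylinder gives a regular 6-gon of circumradius 6 (constant along its height) (area = (6/2)·6.000²·sin(360°/6) = 93.53 mm²); the cube at (-1, 1) is present — its section is the full 16.5×16 rectangle (area 264.00 mm²); the cube at (5.5, 3.5) is absent (z outside [2.5, 16.5]); After the difference (first − rest): starting from the r=6 cylinder (93.53 mm²), the 16.5×16 cube at (-1, 1) partially overlaps it — only the 21.87 mm² overlap (of its 264.00 mm²) is removed, clipping the outline — area = 71.66 mm². Checking containment: the cross-section at z = 17.6 is a subset of the cross-section at z = 4.16.

entirely on top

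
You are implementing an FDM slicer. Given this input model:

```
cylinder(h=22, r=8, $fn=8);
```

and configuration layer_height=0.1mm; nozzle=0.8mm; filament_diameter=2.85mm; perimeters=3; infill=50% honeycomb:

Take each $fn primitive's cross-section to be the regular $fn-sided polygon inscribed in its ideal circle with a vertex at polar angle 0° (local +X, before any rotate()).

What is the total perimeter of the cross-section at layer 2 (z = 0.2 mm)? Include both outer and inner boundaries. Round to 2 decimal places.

48.98 mm

At z = 0.2 mm: the r=8 cylinder gives a regular 8-gon of circumradius 8 (constant along its height) (perimeter = 2·8·8.000·sin(180°/8) = 48.98 mm). Overall, the cross-section is a single solid region. Total boundary length (outer) = 48.98 mm.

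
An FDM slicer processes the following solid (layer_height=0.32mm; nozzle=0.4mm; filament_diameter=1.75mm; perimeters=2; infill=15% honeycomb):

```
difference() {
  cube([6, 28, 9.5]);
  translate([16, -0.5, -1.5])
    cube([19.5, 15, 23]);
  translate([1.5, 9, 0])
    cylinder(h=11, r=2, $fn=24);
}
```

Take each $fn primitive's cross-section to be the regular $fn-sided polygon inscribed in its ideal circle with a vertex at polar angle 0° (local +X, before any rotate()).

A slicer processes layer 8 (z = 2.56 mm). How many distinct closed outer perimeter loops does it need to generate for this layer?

At z = 2.56 mm: the cube is present — its section is the full 6×28 rectangle; the cube at (16, -0.5) is present — its section is the full 19.5×15 rectangle; the r=2 cylinder at (1.5, 9) gives a regular 24-gon of circumradius 2 (constant along its height); After the difference (first − rest): starting from the 6×28 cube, the 19.5×15 cube at (16, -0.5) misses the remaining region (no effect); the r=2 cylinder at (1.5, 9) partially overlaps it — only the 11.55 mm² overlap (of its 12.42 mm²) is removed, clipping the outline — 1 connected region. The result has 1 disconnected region.

1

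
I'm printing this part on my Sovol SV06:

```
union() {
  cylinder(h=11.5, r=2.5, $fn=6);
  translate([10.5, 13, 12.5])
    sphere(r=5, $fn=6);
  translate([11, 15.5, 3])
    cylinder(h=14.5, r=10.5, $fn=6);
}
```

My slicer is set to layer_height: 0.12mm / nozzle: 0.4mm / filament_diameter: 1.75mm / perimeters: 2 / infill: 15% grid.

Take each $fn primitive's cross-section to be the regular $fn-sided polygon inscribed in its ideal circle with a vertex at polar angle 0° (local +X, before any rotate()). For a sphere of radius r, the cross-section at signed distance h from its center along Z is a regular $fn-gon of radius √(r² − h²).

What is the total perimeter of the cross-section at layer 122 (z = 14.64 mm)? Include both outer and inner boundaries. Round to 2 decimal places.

63.00 mm

At z = 14.64 mm: the cylinder does not reach this height (z outside [0, 11.5]); the sphere at (10.5, 13): section is a regular 6-gon, circumradius = √(r²−h²) = √(5²−2.14²) = 4.519 (perimeter = 2·6·4.519·sin(180°/6) = 27.11 mm); the r=10.5 cylinder at (11, 15.5) contributes a regular 6-gon of circumradius 10.5 (perimeter = 2·6·10.500·sin(180°/6) = 63.00 mm); Combining (union): the r=5 sphere at (10.5, 13) lies entirely inside the r=10.5 cylinder at (11, 15.5), so the union is just the r=10.5 cylinder at (11, 15.5) — boundary = 63.00 mm. Overall, the cross-section is a single solid region. Total boundary length (outer) = 63.00 mm.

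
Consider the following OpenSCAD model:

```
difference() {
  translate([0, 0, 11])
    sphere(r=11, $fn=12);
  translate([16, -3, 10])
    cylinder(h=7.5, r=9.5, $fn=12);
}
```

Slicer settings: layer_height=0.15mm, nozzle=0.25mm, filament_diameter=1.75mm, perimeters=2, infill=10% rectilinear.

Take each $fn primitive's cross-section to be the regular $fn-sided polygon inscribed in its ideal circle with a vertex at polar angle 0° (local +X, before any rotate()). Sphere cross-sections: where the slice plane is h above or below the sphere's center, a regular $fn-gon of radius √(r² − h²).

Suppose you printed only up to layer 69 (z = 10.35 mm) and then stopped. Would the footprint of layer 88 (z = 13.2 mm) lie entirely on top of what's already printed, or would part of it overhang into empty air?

Compare the two slices. At z = 10.35: the r=11 sphere slices to a regular 12-gon of circumradius 10.981 (√(r²−h²) with h=0.65 from center) (area = (12/2)·10.981²·sin(360°/12) = 361.73 mm²); the r=9.5 cylinder at (16, -3) gives a regular 12-gon of circumradius 9.5 (constant along its height) (area = (12/2)·9.500²·sin(360°/12) = 270.75 mm²); Taking the first minus the rest: starting from the r=11 sphere (361.73 mm²), the r=9.5 cylinder at (16, -3) partially overlaps it — only the 29.26 mm² overlap (of its 270.75 mm²) is removed, clipping the outline — area = 332.47 mm². At z = 13.2: the r=11 sphere slices to a regular 12-gon of circumradius 10.778 (√(r²−h²) with h=2.2 from center) (area = (12/2)·10.778²·sin(360°/12) = 348.48 mm²); the r=9.5 cylinder at (16, -3) gives a regular 12-gon of circumradius 9.5 (constant along its height) (area = (12/2)·9.500²·sin(360°/12) = 270.75 mm²); Subtracting the remaining from the first: starting from the r=11 sphere (348.48 mm²), the r=9.5 cylinder at (16, -3) partially overlaps it — only the 26.88 mm² overlap (of its 270.75 mm²) is removed, clipping the outline — area = 321.60 mm². Checking containment: the cross-section at z = 13.2 is a subset of the cross-section at z = 10.35.

entirely on top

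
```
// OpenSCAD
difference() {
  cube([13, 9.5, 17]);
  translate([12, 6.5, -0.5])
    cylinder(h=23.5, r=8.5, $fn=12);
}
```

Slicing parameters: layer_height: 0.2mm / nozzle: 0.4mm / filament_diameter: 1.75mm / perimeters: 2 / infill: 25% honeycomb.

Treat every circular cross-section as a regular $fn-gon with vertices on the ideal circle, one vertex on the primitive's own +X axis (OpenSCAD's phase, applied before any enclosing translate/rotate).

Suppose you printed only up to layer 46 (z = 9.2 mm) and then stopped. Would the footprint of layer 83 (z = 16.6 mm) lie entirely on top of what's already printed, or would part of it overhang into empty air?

Compare the two slices. At z = 9.2: the cube (footprint 13×9.5) is included at this height (area 123.50 mm²); the r=8.5 cylinder at (12, 6.5) contributes a regular 12-gon of circumradius 8.5 (area = (12/2)·8.500²·sin(360°/12) = 216.75 mm²); Taking the first minus the rest: starting from the 13×9.5 cube (123.50 mm²), the r=8.5 cylinder at (12, 6.5) partially overlaps it — only the 81.53 mm² overlap (of its 216.75 mm²) is removed, clipping the outline — area = 41.97 mm². At z = 16.6: the cube (footprint 13×9.5) is included at this height (area 123.50 mm²); the r=8.5 cylinder at (12, 6.5) contributes a regular 12-gon of circumradius 8.5 (area = (12/2)·8.500²·sin(360°/12) = 216.75 mm²); Subtracting the remaining from the first: starting from the 13×9.5 cube (123.50 mm²), the r=8.5 cylinder at (12, 6.5) partially overlaps it — only the 81.53 mm² overlap (of its 216.75 mm²) is removed, clipping the outline — area = 41.97 mm². Checking containment: the cross-section at z = 16.6 is a subset of the cross-section at z = 9.2.

entirely on top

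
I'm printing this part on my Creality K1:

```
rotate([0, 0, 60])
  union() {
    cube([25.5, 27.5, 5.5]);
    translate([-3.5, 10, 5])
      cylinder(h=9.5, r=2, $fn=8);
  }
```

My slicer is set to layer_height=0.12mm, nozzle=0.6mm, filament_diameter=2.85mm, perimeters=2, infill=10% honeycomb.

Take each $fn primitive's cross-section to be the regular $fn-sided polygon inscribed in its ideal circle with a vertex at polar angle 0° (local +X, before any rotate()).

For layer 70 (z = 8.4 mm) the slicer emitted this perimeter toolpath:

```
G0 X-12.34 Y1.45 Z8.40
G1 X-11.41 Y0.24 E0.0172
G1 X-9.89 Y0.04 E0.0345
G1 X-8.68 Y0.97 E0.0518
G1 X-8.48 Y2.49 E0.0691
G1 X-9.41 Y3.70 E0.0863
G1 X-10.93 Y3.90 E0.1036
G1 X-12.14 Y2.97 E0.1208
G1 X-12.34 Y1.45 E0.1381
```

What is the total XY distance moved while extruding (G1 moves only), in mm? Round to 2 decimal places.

Sum the Euclidean lengths of each G1 segment: total = 12.24 mm.

12.24 mm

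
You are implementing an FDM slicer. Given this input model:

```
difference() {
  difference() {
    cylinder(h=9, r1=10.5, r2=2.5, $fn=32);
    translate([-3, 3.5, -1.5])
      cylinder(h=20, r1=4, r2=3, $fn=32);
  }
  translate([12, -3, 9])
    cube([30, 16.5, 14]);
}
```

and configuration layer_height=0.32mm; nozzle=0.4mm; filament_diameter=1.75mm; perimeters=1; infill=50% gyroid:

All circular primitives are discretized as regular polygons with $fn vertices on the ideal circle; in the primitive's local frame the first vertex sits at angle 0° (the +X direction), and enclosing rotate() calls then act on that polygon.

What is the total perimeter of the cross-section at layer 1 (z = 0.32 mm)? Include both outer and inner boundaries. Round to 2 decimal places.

88.60 mm

At z = 0.32 mm: the cone: at t=0.036 of its height the radius interpolates to r₁+(r₂−r₁)t = 10.216, giving a regular 32-gon of that circumradius (perimeter = 2·32·10.216·sin(180°/32) = 64.08 mm); the cone at (-3, 3.5) contributes a regular 32-gon of circumradius 3.909 (interpolated between r1=4 and r2=3 at t=0.091) (perimeter = 2·32·3.909·sin(180°/32) = 24.52 mm); Taking the first minus the rest: starting from the cone, the cone at (-3, 3.5) lies wholly inside it (removes its full 47.70 mm² and its 24.52 mm outline becomes a hole wall) — boundary (outer + 1 inner loop) = 88.60 mm; the cube at (12, -3) is absent (z outside [9, 23]); Taking the first minus the rest: none of the subtracted shapes is present at this height, so the result so far is unchanged — boundary (outer + 1 inner loop) = 88.60 mm. Overall, the cross-section is one region with 1 hole. Total boundary length (outer + inner) = 88.60 mm.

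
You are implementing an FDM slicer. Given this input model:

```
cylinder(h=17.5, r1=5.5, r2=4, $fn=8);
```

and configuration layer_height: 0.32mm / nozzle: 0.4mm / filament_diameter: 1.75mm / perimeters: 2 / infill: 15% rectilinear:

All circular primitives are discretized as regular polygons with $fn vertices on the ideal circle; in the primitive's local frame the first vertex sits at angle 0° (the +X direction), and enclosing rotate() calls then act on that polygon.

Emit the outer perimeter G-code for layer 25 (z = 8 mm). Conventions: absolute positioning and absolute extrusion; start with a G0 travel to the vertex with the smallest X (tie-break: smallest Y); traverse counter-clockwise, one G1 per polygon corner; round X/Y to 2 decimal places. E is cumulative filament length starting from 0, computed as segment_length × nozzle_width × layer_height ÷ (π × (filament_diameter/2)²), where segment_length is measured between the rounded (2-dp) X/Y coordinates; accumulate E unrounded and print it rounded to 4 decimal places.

At z = 8 mm: the cone: at t=0.457 of its height the radius interpolates to r₁+(r₂−r₁)t = 4.814, giving a regular 8-gon of that circumradius. The outline is a single polygon with 8 vertices. Extrusion per mm of travel: 0.4 × 0.32 / (π × 0.875²) = 0.053216. Accumulating E over each segment gives final E = 1.5670.

G0 X-4.81 Y0.00 Z8.00
G1 X-3.40 Y-3.40 E0.1959
G1 X0.00 Y-4.81 E0.3918
G1 X3.40 Y-3.40 E0.5876
G1 X4.81 Y0.00 E0.7835
G1 X3.40 Y3.40 E0.9794
G1 X0.00 Y4.81 E1.1753
G1 X-3.40 Y3.40 E1.3711
G1 X-4.81 Y0.00 E1.5670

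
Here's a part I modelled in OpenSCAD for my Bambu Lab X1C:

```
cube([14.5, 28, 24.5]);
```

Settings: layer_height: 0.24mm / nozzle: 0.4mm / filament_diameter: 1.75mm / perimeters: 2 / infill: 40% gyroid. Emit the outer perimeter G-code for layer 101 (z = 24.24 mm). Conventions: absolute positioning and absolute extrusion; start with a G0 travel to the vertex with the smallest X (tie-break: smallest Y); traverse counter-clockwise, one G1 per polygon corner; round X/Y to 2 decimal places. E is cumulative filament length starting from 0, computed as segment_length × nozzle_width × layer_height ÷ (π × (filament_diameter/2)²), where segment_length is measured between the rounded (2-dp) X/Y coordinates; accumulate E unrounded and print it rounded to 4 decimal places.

G0 X0.00 Y0.00 Z24.24
G1 X14.50 Y0.00 E0.5787
G1 X14.50 Y28.00 E1.6963
G1 X0.00 Y28.00 E2.2750
G1 X0.00 Y0.00 E3.3925

At z = 24.24 mm: the cube (footprint 14.5×28) is included at this height. The outline is a single polygon with 4 vertices. Extrusion per mm of travel: 0.4 × 0.24 / (π × 0.875²) = 0.039912. Accumulating E over each segment gives final E = 3.3925.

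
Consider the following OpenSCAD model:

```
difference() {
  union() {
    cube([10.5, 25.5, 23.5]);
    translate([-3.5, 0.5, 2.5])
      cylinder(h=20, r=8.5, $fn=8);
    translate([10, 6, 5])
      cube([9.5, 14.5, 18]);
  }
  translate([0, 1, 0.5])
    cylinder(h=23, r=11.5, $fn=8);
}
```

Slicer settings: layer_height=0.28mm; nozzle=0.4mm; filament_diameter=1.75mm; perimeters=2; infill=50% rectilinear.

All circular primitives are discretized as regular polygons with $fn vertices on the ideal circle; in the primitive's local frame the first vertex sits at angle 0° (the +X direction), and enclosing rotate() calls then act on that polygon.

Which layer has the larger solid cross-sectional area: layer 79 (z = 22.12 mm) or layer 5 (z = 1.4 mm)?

Layer 79 (z = 22.12): the cube is present — its section is the full 10.5×25.5 rectangle (area 267.75 mm²); the r=8.5 cylinder at (-3.5, 0.5) contributes a regular 8-gon of circumradius 8.5 (area = (8/2)·8.500²·sin(360°/8) = 204.35 mm²); the cube at (10, 6) is present — its section is the full 9.5×14.5 rectangle (area 137.75 mm²); Taking the union: the regions partially overlap — summed areas 609.85 mm² minus the doubly-counted overlap 33.57 mm² gives 576.28 mm² — area = 576.28 mm²; the r=11.5 cylinder at (0, 1) contributes a regular 8-gon of circumradius 11.5 (area = (8/2)·11.500²·sin(360°/8) = 374.06 mm²); Subtracting the remaining from the first: starting from that combined region (576.28 mm²), the r=11.5 cylinder at (0, 1) partially overlaps it — only the 274.58 mm² overlap (of its 374.06 mm²) is removed, clipping the outline — area = 301.70 mm². So its area = 301.70 mm². Layer 5 (z = 1.4): the cube (footprint 10.5×25.5) is included at this height (area 267.75 mm²); the cylinder at (-3.5, 0.5) is not intersected at this z (z outside [2.5, 22.5]); the cube at (10, 6) is absent (z outside [5, 23]); Combining (union): only the 10.5×25.5 cube is present, so the union is just that shape — area = 267.75 mm²; the cylinder at (0, 1): section is a regular 8-gon, circumradius r=11.5 (area = (8/2)·11.500²·sin(360°/8) = 374.06 mm²); Taking the first minus the rest: starting from that combined region (267.75 mm²), the r=11.5 cylinder at (0, 1) partially overlaps it — only the 102.81 mm² overlap (of its 374.06 mm²) is removed, clipping the outline — area = 164.94 mm². So its area = 164.94 mm². Layer 79 is larger (301.70 vs 164.94 mm²).

layer 79 (z = 22.12 mm)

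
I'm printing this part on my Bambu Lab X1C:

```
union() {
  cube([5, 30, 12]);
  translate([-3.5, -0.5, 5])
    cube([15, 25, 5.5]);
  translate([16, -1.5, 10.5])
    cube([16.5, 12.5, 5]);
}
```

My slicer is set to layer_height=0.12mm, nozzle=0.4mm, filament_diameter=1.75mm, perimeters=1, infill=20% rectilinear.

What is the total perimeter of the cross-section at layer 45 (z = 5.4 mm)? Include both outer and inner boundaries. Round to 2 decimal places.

91.00 mm

At z = 5.4 mm: the cube (footprint 5×30) is included at this height (perimeter 70.00 mm); the 15×25 cube at (-3.5, -0.5) contributes its full rectangle (perimeter 80.00 mm); the cube at (16, -1.5) is absent (z outside [10.5, 15.5]); Combining (union): the regions partially overlap (shared area 122.50 mm²), so the edge portions inside another operand are dropped and the merged outline is re-measured after clipping — boundary = 91.00 mm. Overall, the cross-section is a single solid region. Total boundary length (outer) = 91.00 mm.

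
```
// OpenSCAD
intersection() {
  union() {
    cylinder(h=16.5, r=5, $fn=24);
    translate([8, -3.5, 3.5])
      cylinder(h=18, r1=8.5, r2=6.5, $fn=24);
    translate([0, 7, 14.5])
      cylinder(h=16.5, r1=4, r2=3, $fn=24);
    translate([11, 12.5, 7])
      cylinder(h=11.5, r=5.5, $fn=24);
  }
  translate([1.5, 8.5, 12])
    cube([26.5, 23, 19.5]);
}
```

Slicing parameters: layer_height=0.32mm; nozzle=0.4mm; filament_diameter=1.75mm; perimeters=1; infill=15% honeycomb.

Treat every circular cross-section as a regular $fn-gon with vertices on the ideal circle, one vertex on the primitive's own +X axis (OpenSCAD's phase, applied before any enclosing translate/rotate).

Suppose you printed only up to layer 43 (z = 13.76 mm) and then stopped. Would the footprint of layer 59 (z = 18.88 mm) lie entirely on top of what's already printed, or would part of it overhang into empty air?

Compare the two slices. At z = 13.76: the cylinder: section is a regular 24-gon, circumradius r=5 (area = (24/2)·5.000²·sin(360°/24) = 77.65 mm²); the cone at (8, -3.5) contributes a regular 24-gon of circumradius 7.360 (interpolated between r1=8.5 and r2=6.5 at t=0.570) (area = (24/2)·7.360²·sin(360°/24) = 168.24 mm²); the cone at (0, 7) does not reach this height (z outside [14.5, 31]); the cylinder at (11, 12.5): section is a regular 24-gon, circumradius r=5.5 (area = (24/2)·5.500²·sin(360°/24) = 93.95 mm²); Taking the union: the regions partially overlap — summed areas 339.84 mm² minus the doubly-counted overlap 20.59 mm² gives 319.25 mm² — area = 319.25 mm²; the 26.5×23 cube at (1.5, 8.5) contributes its full rectangle (area 609.50 mm²); After intersecting: the 26.5×23 cube at (1.5, 8.5) partially overlaps the result so far; clipping to the common part keeps 86.44 mm² — area = 86.44 mm². At z = 18.88: the cylinder is not intersected at this z (z outside [0, 16.5]); the cone at (8, -3.5) contributes a regular 24-gon of circumradius 6.791 (interpolated between r1=8.5 and r2=6.5 at t=0.854) (area = (24/2)·6.791²·sin(360°/24) = 143.24 mm²); the cone at (0, 7) (r1=4→r2=3) has section circumradius 3.735 here — a regular 24-gon (area = (24/2)·3.735²·sin(360°/24) = 43.32 mm²); the cylinder at (11, 12.5) is not intersected at this z (z outside [7, 18.5]); Taking the union: the 2 present regions are separate (no shared area or edge), so areas and boundary lengths simply add and each stays a separate island — area = 186.55 mm²; the cube at (1.5, 8.5) (footprint 26.5×23) is included at this height (area 609.50 mm²); After intersecting: the 26.5×23 cube at (1.5, 8.5) partially overlaps that combined region; clipping to the common part keeps 2.25 mm² — area = 2.25 mm². Checking containment: at z = 18.88 the cross-section extends beyond the z = 13.76 cross-section by about 2.25 mm².

part overhangs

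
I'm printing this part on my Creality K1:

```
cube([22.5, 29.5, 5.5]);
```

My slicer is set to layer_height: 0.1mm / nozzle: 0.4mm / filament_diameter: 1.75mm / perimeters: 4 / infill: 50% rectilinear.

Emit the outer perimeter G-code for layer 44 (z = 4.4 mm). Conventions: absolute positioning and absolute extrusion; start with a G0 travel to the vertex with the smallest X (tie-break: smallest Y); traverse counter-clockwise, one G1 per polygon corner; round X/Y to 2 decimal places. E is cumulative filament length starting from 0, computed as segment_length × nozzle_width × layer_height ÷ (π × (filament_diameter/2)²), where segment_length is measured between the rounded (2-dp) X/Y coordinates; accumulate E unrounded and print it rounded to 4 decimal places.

At z = 4.4 mm: the 22.5×29.5 cube contributes its full rectangle. The outline is a single polygon with 4 vertices. Extrusion per mm of travel: 0.4 × 0.1 / (π × 0.875²) = 0.016630. Accumulating E over each segment gives final E = 1.7295.

G0 X0.00 Y0.00 Z4.40
G1 X22.50 Y0.00 E0.3742
G1 X22.50 Y29.50 E0.8648
G1 X0.00 Y29.50 E1.2389
G1 X0.00 Y0.00 E1.7295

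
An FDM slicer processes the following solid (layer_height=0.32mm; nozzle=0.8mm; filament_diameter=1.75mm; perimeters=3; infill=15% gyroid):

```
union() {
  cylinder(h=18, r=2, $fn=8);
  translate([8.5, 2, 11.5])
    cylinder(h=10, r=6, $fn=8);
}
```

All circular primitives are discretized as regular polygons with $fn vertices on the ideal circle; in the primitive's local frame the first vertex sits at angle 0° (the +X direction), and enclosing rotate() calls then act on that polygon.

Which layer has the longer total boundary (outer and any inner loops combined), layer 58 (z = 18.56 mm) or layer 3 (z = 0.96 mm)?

layer 58 (z = 18.56 mm)

Layer 58 (z = 18.56): the cylinder is not intersected at this z (z outside [0, 18]); the r=6 cylinder at (8.5, 2) gives a regular 8-gon of circumradius 6 (constant along its height) (perimeter = 2·8·6.000·sin(180°/8) = 36.74 mm); Merging all regions: only the r=6 cylinder at (8.5, 2) is present, so the union is just that shape — boundary = 36.74 mm. So its perimeter = 36.74 mm. Layer 3 (z = 0.96): the cylinder: section is a regular 8-gon, circumradius r=2 (perimeter = 2·8·2.000·sin(180°/8) = 12.25 mm); the cylinder at (8.5, 2) is absent (z outside [11.5, 21.5]); Combining (union): only the r=2 cylinder is present, so the union is just that shape — boundary = 12.25 mm. So its perimeter = 12.25 mm. Layer 58 is larger (36.74 vs 12.25 mm).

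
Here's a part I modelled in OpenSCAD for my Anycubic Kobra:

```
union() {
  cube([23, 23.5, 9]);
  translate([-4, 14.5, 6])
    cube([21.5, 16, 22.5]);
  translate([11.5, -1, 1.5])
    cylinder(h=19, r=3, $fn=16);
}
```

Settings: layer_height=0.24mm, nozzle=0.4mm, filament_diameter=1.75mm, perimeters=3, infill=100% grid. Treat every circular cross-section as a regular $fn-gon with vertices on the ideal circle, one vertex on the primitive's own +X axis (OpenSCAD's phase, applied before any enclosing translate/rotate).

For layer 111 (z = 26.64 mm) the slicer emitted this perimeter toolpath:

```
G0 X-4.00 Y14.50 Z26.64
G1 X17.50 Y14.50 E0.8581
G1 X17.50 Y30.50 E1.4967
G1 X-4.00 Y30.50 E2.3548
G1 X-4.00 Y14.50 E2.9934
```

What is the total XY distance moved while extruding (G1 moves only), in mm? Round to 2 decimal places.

Sum the Euclidean lengths of each G1 segment: total = 75.00 mm.

75.00 mm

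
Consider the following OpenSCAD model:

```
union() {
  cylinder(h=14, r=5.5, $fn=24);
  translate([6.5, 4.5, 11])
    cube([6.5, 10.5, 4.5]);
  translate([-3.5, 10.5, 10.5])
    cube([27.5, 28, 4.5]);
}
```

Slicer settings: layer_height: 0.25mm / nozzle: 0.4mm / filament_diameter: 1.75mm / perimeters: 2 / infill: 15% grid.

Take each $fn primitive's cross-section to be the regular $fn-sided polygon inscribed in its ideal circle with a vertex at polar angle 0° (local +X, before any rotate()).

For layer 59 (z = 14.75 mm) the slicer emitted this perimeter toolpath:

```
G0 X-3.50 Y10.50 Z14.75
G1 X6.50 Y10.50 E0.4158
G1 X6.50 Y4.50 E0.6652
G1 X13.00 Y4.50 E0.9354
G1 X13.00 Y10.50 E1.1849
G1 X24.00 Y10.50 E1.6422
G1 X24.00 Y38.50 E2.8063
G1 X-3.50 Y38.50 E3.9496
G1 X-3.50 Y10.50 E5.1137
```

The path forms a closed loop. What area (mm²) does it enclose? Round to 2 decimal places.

Apply the shoelace formula to the sequence of (X, Y) vertices; enclosed area = 809.00 mm².

809.00 mm²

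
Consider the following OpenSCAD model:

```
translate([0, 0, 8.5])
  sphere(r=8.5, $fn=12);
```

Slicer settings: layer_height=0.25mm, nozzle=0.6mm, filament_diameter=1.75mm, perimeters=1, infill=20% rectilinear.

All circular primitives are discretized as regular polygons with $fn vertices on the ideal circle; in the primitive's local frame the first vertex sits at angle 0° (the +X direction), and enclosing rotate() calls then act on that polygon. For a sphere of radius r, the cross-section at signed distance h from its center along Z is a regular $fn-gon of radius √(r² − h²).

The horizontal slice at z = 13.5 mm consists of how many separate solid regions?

At z = 13.5 mm: the r=8.5 sphere contributes a regular 12-gon of circumradius √(8.5²−5²) = 6.874. The result has 1 disconnected region.

1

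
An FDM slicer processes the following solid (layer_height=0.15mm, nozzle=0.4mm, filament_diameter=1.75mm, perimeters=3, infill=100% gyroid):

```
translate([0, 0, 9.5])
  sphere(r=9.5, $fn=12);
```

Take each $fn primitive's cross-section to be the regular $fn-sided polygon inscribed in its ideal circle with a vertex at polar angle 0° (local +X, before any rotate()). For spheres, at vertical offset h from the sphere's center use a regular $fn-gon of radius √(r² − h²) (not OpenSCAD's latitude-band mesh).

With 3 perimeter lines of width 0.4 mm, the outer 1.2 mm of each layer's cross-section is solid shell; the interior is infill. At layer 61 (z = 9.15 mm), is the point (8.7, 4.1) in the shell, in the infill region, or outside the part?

At z = 9.15 mm: the r=9.5 sphere contributes a regular 12-gon of circumradius √(9.5²−0.35²) = 9.494. Overall, the cross-section is a single solid region. The nearest boundary edge runs (9.49, 0.00)→(8.22, 4.75); distance from the point to it = 0.29 mm. The point is not inside any of the regions above, so it lies outside the cross-section (0.29 mm from the nearest boundary).

outside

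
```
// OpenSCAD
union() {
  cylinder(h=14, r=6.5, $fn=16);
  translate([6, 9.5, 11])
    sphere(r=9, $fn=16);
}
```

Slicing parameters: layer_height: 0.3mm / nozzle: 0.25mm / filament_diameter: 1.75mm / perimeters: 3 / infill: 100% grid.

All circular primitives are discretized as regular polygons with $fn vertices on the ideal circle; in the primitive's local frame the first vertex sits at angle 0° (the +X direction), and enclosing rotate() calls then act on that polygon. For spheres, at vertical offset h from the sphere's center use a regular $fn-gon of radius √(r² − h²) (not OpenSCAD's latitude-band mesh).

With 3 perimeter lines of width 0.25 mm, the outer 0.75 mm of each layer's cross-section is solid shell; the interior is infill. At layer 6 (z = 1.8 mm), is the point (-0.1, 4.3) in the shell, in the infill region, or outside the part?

At z = 1.8 mm: the r=6.5 cylinder contributes a regular 16-gon of circumradius 6.5; the sphere at (6, 9.5) is not intersected at this z (|z−center|=9.200 > r=9); Merging all regions: only the r=6.5 cylinder is present, so the union is just that shape — 1 connected region. Overall, the cross-section is a single solid region. The nearest boundary edge runs (0.00, 6.50)→(-2.49, 6.01); distance from the point to it = 2.14 mm. The point is inside the cross-section and 2.14 mm from the nearest boundary — more than the 0.75 mm shell width (3 × 0.25), so it's in the infill interior.

infill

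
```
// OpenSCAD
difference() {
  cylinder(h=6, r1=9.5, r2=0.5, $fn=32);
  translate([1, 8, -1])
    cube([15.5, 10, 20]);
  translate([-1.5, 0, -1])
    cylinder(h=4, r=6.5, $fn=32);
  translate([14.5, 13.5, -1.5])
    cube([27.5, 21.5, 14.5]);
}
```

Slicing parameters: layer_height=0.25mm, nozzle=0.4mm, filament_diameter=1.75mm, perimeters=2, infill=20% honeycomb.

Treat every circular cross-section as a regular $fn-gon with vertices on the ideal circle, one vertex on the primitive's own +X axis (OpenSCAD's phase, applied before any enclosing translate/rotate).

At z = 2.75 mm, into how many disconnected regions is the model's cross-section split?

At z = 2.75 mm: the cone (r1=9.5→r2=0.5) has section circumradius 5.375 here — a regular 32-gon; the cube at (1, 8) (footprint 15.5×10) is included at this height; the r=6.5 cylinder at (-1.5, 0) contributes a regular 32-gon of circumradius 6.5; the 27.5×21.5 cube at (14.5, 13.5) contributes its full rectangle; Taking the first minus the rest: starting from the cone, the 15.5×10 cube at (1, 8) misses the remaining region (no effect); the r=6.5 cylinder at (-1.5, 0) partially overlaps it — only the 88.04 mm² overlap (of its 131.88 mm²) is removed, clipping the outline; the 27.5×21.5 cube at (14.5, 13.5) misses the remaining region (no effect) — 1 connected region. The result has 1 disconnected region.

1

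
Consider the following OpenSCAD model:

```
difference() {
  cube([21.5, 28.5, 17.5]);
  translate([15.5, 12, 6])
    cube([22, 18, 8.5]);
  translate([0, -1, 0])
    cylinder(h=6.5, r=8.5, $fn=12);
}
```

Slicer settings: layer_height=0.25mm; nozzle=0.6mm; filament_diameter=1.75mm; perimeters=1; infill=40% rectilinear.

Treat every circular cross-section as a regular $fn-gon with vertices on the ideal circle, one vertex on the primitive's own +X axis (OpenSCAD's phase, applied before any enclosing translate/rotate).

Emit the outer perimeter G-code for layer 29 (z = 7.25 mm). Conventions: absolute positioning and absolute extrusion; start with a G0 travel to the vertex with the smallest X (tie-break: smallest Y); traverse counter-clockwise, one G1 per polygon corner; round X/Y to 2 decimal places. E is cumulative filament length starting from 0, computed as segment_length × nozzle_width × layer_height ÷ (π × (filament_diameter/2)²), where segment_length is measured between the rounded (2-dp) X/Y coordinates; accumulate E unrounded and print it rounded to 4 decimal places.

At z = 7.25 mm: the 21.5×28.5 cube contributes its full rectangle; the cube at (15.5, 12) (footprint 22×18) is included at this height; the cylinder at (0, -1) does not reach this height (z outside [0, 6.5]); After the difference (first − rest): starting from the 21.5×28.5 cube, the 22×18 cube at (15.5, 12) partially overlaps it — only the 99.00 mm² overlap (of its 396.00 mm²) is removed, clipping the outline — 1 connected region. The outline is a single polygon with 6 vertices. Extrusion per mm of travel: 0.6 × 0.25 / (π × 0.875²) = 0.062363. Accumulating E over each segment gives final E = 6.2363.

G0 X0.00 Y0.00 Z7.25
G1 X21.50 Y0.00 E1.3408
G1 X21.50 Y12.00 E2.0892
G1 X15.50 Y12.00 E2.4633
G1 X15.50 Y28.50 E3.4923
G1 X0.00 Y28.50 E4.4589
G1 X0.00 Y0.00 E6.2363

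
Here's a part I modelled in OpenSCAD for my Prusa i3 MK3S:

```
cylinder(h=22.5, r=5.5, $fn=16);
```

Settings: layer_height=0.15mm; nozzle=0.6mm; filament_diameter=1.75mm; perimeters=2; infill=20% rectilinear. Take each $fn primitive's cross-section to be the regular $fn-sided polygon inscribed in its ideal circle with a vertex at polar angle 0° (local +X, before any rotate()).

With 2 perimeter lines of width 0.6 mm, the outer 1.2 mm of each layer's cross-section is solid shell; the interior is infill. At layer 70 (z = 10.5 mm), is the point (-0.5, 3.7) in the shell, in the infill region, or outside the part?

At z = 10.5 mm: the r=5.5 cylinder contributes a regular 16-gon of circumradius 5.5. Overall, the cross-section is a single solid region. The nearest boundary edge runs (0.00, 5.50)→(-2.10, 5.08); distance from the point to it = 1.67 mm. The point is inside the cross-section and 1.67 mm from the nearest boundary — more than the 1.2 mm shell width (2 × 0.6), so it's in the infill interior.

infill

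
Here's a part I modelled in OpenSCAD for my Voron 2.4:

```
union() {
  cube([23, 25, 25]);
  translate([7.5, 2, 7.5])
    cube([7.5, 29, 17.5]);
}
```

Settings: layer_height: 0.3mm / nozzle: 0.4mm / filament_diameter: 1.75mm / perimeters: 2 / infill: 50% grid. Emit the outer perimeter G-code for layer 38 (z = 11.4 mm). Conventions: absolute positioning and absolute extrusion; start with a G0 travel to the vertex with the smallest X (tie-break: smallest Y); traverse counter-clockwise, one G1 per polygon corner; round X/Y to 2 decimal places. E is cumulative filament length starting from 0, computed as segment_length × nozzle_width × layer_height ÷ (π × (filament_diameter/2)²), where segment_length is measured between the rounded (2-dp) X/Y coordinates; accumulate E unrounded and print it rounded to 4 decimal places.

G0 X0.00 Y0.00 Z11.40
G1 X23.00 Y0.00 E1.1475
G1 X23.00 Y25.00 E2.3947
G1 X15.00 Y25.00 E2.7939
G1 X15.00 Y31.00 E3.0932
G1 X7.50 Y31.00 E3.4674
G1 X7.50 Y25.00 E3.7667
G1 X0.00 Y25.00 E4.1409
G1 X0.00 Y0.00 E5.3881

At z = 11.4 mm: the cube is present — its section is the full 23×25 rectangle; the 7.5×29 cube at (7.5, 2) contributes its full rectangle; Merging all regions: the regions partially overlap (shared area 172.50 mm²), so overlapping operands fuse into one piece — 1 connected region. The outline is a single polygon with 8 vertices. Extrusion per mm of travel: 0.4 × 0.3 / (π × 0.875²) = 0.049890. Accumulating E over each segment gives final E = 5.3881.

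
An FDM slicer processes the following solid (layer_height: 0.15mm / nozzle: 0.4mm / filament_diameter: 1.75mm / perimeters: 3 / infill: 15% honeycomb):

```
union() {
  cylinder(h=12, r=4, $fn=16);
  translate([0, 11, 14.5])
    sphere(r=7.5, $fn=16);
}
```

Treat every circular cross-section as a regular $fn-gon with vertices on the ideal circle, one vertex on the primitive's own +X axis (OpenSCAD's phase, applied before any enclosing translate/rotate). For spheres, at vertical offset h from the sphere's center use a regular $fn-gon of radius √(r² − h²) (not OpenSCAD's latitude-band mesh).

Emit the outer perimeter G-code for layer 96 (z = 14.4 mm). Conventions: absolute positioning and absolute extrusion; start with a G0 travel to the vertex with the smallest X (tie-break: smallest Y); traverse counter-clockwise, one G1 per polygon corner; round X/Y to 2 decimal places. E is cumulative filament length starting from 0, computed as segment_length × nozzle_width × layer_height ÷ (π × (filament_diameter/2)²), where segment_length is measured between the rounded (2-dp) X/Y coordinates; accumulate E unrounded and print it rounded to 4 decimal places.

G0 X-7.50 Y11.00 Z14.40
G1 X-6.93 Y8.13 E0.0730
G1 X-5.30 Y5.70 E0.1460
G1 X-2.87 Y4.07 E0.2190
G1 X0.00 Y3.50 E0.2920
G1 X2.87 Y4.07 E0.3650
G1 X5.30 Y5.70 E0.4379
G1 X6.93 Y8.13 E0.5109
G1 X7.50 Y11.00 E0.5839
G1 X6.93 Y13.87 E0.6569
G1 X5.30 Y16.30 E0.7299
G1 X2.87 Y17.93 E0.8029
G1 X0.00 Y18.50 E0.8759
G1 X-2.87 Y17.93 E0.9489
G1 X-5.30 Y16.30 E1.0219
G1 X-6.93 Y13.87 E1.0949
G1 X-7.50 Y11.00 E1.1679

At z = 14.4 mm: the cylinder is not intersected at this z (z outside [0, 12]); the sphere at (0, 11): section is a regular 16-gon, circumradius = √(r²−h²) = √(7.5²−0.1²) = 7.499; Combining (union): only the r=7.5 sphere at (0, 11) is present, so the union is just that shape — 1 connected region. The outline is a single polygon with 16 vertices. Extrusion per mm of travel: 0.4 × 0.15 / (π × 0.875²) = 0.024945. Accumulating E over each segment gives final E = 1.1679.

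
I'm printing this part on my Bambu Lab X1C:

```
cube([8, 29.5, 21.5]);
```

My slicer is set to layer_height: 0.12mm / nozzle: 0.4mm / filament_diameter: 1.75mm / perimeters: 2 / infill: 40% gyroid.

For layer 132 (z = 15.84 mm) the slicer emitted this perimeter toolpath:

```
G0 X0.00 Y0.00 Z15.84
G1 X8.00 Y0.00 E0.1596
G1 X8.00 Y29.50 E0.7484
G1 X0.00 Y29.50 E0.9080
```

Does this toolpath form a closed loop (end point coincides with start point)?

no

Start point (G0): (0.00, 0.00). End point (last G1): the path does not return to the start — open.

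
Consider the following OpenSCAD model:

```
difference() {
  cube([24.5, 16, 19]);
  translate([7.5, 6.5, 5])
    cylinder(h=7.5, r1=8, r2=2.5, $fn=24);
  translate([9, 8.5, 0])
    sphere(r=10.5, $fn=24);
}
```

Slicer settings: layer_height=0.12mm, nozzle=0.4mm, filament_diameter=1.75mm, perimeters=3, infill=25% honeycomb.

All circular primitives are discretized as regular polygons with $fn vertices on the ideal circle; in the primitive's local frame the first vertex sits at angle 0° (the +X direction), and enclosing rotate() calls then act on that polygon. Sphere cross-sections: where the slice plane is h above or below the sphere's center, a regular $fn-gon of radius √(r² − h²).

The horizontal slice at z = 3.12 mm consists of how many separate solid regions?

3

At z = 3.12 mm: the cube is present — its section is the full 24.5×16 rectangle; the cone at (7.5, 6.5) is not intersected at this z (z outside [5, 12.5]); the sphere at (9, 8.5): section is a regular 24-gon, circumradius = √(r²−h²) = √(10.5²−3.12²) = 10.026; Subtracting the remaining from the first: starting from the 24.5×16 cube, the r=10.5 sphere at (9, 8.5) partially overlaps it — only the 274.05 mm² overlap (of its 312.18 mm²) is removed, clipping the outline — 3 connected regions. The result has 3 disconnected regions.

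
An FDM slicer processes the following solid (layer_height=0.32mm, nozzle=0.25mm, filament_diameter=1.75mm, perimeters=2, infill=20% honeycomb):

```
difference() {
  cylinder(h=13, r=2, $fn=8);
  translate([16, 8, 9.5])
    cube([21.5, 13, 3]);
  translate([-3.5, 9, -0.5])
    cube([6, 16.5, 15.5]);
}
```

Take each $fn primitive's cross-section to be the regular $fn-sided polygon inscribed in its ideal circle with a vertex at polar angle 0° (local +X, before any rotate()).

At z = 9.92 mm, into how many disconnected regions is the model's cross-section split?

1

At z = 9.92 mm: the cylinder: section is a regular 8-gon, circumradius r=2; the 21.5×13 cube at (16, 8) contributes its full rectangle; the cube at (-3.5, 9) is present — its section is the full 6×16.5 rectangle; Taking the first minus the rest: starting from the r=2 cylinder, the 21.5×13 cube at (16, 8) misses the remaining region (no effect); the 6×16.5 cube at (-3.5, 9) misses the remaining region (no effect) — 1 connected region. The result has 1 disconnected region.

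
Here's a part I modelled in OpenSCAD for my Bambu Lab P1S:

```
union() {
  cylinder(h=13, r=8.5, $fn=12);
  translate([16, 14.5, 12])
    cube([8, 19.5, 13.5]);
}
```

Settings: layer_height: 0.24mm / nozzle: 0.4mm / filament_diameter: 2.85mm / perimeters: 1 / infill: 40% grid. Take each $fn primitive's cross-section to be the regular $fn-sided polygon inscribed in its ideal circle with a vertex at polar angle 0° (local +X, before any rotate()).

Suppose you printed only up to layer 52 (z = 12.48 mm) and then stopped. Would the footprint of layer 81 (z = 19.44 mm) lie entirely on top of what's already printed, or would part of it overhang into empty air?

Compare the two slices. At z = 12.48: the r=8.5 cylinder gives a regular 12-gon of circumradius 8.5 (constant along its height) (area = (12/2)·8.500²·sin(360°/12) = 216.75 mm²); the cube at (16, 14.5) is present — its section is the full 8×19.5 rectangle (area 156.00 mm²); Taking the union: the 2 present regions are separate (no shared area or edge), so areas and boundary lengths simply add and each stays a separate island — area = 372.75 mm². At z = 19.44: the cylinder is not intersected at this z (z outside [0, 13]); the 8×19.5 cube at (16, 14.5) contributes its full rectangle (area 156.00 mm²); Merging all regions: only the 8×19.5 cube at (16, 14.5) is present, so the union is just that shape — area = 156.00 mm². Checking containment: the cross-section at z = 19.44 is a subset of the cross-section at z = 12.48.

entirely on top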